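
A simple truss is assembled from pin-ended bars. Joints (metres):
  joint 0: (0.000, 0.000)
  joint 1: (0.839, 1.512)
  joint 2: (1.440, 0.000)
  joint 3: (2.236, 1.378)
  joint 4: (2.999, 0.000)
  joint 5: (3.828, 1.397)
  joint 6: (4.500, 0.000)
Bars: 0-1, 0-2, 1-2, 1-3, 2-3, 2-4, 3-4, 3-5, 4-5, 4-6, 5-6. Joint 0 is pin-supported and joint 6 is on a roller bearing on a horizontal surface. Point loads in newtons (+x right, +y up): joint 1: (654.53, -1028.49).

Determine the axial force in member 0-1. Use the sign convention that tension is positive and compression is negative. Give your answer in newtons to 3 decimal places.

N=7 nodes, M=11 members, R=3 reactions → 2N=14, M+R=14
member 0 (0-1): L=1.7292, (cx,cy)=(0.4852,0.8744)
member 1 (0-2): L=1.4400, (cx,cy)=(1.0000,0.0000)
member 2 (1-2): L=1.6271, (cx,cy)=(0.3694,-0.9293)
member 3 (1-3): L=1.4034, (cx,cy)=(0.9954,-0.0955)
member 4 (2-3): L=1.5914, (cx,cy)=(0.5002,0.8659)
member 5 (2-4): L=1.5590, (cx,cy)=(1.0000,0.0000)
member 6 (3-4): L=1.5751, (cx,cy)=(0.4844,-0.8748)
member 7 (3-5): L=1.5921, (cx,cy)=(0.9999,0.0119)
member 8 (4-5): L=1.6245, (cx,cy)=(0.5103,0.8600)
member 9 (4-6): L=1.5010, (cx,cy)=(1.0000,0.0000)
member 10 (5-6): L=1.5502, (cx,cy)=(0.4335,-0.9012)
solve A·x = −loads:
  F[0-1] = -705.4092 N (compression)
  F[0-2] = +996.7952 N (tension)
  F[1-2] = -353.6009 N (compression)
  F[1-3] = -870.1590 N (compression)
  F[2-3] = +379.4769 N (tension)
  F[2-4] = +676.3714 N (tension)
  F[3-4] = -476.6501 N (compression)
  F[3-5] = -445.5125 N (compression)
  F[4-5] = +484.8884 N (tension)
  F[4-6] = +198.0299 N (tension)
  F[5-6] = -456.8314 N (compression)
  Rx@0 = -654.5300 N
  Ry@0 = +616.8117 N
  Ry@6 = +411.6783 N

-705.409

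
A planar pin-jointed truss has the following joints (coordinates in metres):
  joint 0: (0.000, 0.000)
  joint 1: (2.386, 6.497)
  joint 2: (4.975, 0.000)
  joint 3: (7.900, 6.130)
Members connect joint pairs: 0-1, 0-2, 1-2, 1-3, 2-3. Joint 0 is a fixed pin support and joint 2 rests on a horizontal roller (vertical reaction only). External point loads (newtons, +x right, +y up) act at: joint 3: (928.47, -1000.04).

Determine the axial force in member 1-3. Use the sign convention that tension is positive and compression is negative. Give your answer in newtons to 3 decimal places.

N=4 nodes, M=5 members, R=3 reactions → 2N=8, M+R=8
member 0 (0-1): L=6.9213, (cx,cy)=(0.3447,0.9387)
member 1 (0-2): L=4.9750, (cx,cy)=(1.0000,0.0000)
member 2 (1-2): L=6.9938, (cx,cy)=(0.3702,-0.9290)
member 3 (1-3): L=5.5262, (cx,cy)=(0.9978,-0.0664)
member 4 (2-3): L=6.7921, (cx,cy)=(0.4306,0.9025)
solve A·x = −loads:
  F[0-1] = +1845.0911 N (tension)
  F[0-2] = +292.4038 N (tension)
  F[1-2] = -1962.0507 N (compression)
  F[1-3] = +1365.3972 N (tension)
  F[2-3] = -1007.5817 N (compression)
  Rx@0 = -928.4700 N
  Ry@0 = -1731.9876 N
  Ry@2 = +2732.0276 N

1365.397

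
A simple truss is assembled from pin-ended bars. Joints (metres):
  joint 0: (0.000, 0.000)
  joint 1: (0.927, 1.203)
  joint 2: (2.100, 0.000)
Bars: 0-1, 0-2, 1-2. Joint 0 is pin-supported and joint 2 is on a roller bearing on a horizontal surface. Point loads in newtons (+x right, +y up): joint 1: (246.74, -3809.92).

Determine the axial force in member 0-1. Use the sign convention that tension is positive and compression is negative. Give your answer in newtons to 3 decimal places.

N=3 nodes, M=3 members, R=3 reactions → 2N=6, M+R=6
member 0 (0-1): L=1.5187, (cx,cy)=(0.6104,0.7921)
member 1 (0-2): L=2.1000, (cx,cy)=(1.0000,0.0000)
member 2 (1-2): L=1.6802, (cx,cy)=(0.6981,-0.7160)
solve A·x = −loads:
  F[0-1] = -2508.1952 N (compression)
  F[0-2] = +1777.6891 N (tension)
  F[1-2] = -2546.3838 N (compression)
  Rx@0 = -246.7400 N
  Ry@0 = +1986.7657 N
  Ry@2 = +1823.1543 N

-2508.195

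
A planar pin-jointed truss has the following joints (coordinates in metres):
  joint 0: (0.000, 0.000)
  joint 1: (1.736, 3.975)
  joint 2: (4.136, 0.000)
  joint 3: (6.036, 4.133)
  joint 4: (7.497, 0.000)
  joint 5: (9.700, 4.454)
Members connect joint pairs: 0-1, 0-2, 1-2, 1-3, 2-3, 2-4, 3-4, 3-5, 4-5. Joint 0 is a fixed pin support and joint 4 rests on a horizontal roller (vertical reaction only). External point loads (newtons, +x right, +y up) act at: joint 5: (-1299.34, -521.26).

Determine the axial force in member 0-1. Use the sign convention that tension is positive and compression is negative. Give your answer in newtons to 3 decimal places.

-675.207

N=6 nodes, M=9 members, R=3 reactions → 2N=12, M+R=12
member 0 (0-1): L=4.3375, (cx,cy)=(0.4002,0.9164)
member 1 (0-2): L=4.1360, (cx,cy)=(1.0000,0.0000)
member 2 (1-2): L=4.6433, (cx,cy)=(0.5169,-0.8561)
member 3 (1-3): L=4.3029, (cx,cy)=(0.9993,0.0367)
member 4 (2-3): L=4.5488, (cx,cy)=(0.4177,0.9086)
member 5 (2-4): L=3.3610, (cx,cy)=(1.0000,0.0000)
member 6 (3-4): L=4.3836, (cx,cy)=(0.3333,-0.9428)
member 7 (3-5): L=3.6780, (cx,cy)=(0.9962,0.0873)
member 8 (4-5): L=4.9690, (cx,cy)=(0.4433,0.8964)
solve A·x = −loads:
  F[0-1] = -675.2070 N (compression)
  F[0-2] = -1029.1045 N (compression)
  F[1-2] = +695.7737 N (tension)
  F[1-3] = -630.2845 N (compression)
  F[2-3] = -655.5518 N (compression)
  F[2-4] = -395.6622 N (compression)
  F[3-4] = +555.1302 N (tension)
  F[3-5] = -1092.8647 N (compression)
  F[4-5] = -475.1269 N (compression)
  Rx@0 = +1299.3400 N
  Ry@0 = +618.7708 N
  Ry@4 = -97.5108 N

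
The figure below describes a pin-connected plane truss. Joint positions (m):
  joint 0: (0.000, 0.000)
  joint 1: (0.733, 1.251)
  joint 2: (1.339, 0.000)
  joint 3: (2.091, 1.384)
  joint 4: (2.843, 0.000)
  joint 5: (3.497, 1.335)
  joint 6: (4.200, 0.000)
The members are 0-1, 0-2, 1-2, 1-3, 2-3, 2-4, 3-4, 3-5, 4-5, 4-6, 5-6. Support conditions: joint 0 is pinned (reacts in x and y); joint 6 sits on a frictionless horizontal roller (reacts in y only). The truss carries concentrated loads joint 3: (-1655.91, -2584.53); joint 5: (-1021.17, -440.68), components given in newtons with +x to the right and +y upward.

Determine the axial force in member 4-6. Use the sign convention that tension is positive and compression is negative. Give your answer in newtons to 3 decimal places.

412.531

N=7 nodes, M=11 members, R=3 reactions → 2N=14, M+R=14
member 0 (0-1): L=1.4499, (cx,cy)=(0.5055,0.8628)
member 1 (0-2): L=1.3390, (cx,cy)=(1.0000,0.0000)
member 2 (1-2): L=1.3900, (cx,cy)=(0.4360,-0.9000)
member 3 (1-3): L=1.3645, (cx,cy)=(0.9952,0.0975)
member 4 (2-3): L=1.5751, (cx,cy)=(0.4774,0.8787)
member 5 (2-4): L=1.5040, (cx,cy)=(1.0000,0.0000)
member 6 (3-4): L=1.5751, (cx,cy)=(0.4774,-0.8787)
member 7 (3-5): L=1.4069, (cx,cy)=(0.9994,-0.0348)
member 8 (4-5): L=1.4866, (cx,cy)=(0.4399,0.8980)
member 9 (4-6): L=1.3570, (cx,cy)=(1.0000,0.0000)
member 10 (5-6): L=1.5088, (cx,cy)=(0.4659,-0.8848)
solve A·x = −loads:
  F[0-1] = -2598.2942 N (compression)
  F[0-2] = -1363.5319 N (compression)
  F[1-2] = +2241.6942 N (tension)
  F[1-3] = -2301.7881 N (compression)
  F[2-3] = -2296.0285 N (compression)
  F[2-4] = +709.9361 N (tension)
  F[3-4] = -327.5831 N (compression)
  F[3-5] = -1575.6647 N (compression)
  F[4-5] = +320.5212 N (tension)
  F[4-6] = +412.5306 N (tension)
  F[5-6] = -885.3772 N (compression)
  Rx@0 = +2677.0800 N
  Ry@0 = +2241.8127 N
  Ry@6 = +783.3973 N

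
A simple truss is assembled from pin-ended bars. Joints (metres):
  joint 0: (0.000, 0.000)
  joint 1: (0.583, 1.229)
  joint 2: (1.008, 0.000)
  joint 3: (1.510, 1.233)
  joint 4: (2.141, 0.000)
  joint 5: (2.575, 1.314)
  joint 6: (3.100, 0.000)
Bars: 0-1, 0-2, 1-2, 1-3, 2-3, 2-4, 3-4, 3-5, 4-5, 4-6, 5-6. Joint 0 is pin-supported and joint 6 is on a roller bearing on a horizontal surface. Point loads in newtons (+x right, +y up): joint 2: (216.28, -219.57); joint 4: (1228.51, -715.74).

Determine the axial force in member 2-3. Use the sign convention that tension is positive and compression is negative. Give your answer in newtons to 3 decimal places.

N=7 nodes, M=11 members, R=3 reactions → 2N=14, M+R=14
member 0 (0-1): L=1.3603, (cx,cy)=(0.4286,0.9035)
member 1 (0-2): L=1.0080, (cx,cy)=(1.0000,0.0000)
member 2 (1-2): L=1.3004, (cx,cy)=(0.3268,-0.9451)
member 3 (1-3): L=0.9270, (cx,cy)=(1.0000,0.0043)
member 4 (2-3): L=1.3313, (cx,cy)=(0.3771,0.9262)
member 5 (2-4): L=1.1330, (cx,cy)=(1.0000,0.0000)
member 6 (3-4): L=1.3851, (cx,cy)=(0.4556,-0.8902)
member 7 (3-5): L=1.0681, (cx,cy)=(0.9971,0.0758)
member 8 (4-5): L=1.3838, (cx,cy)=(0.3136,0.9495)
member 9 (4-6): L=0.9590, (cx,cy)=(1.0000,0.0000)
member 10 (5-6): L=1.4150, (cx,cy)=(0.3710,-0.9286)
solve A·x = −loads:
  F[0-1] = -409.0677 N (compression)
  F[0-2] = +1620.1131 N (tension)
  F[1-2] = +389.6848 N (tension)
  F[1-3] = -302.6827 N (compression)
  F[2-3] = -160.5691 N (compression)
  F[2-4] = +1591.7377 N (tension)
  F[3-4] = +132.3418 N (tension)
  F[3-5] = -424.7416 N (compression)
  F[4-5] = +629.6996 N (tension)
  F[4-6] = +226.0289 N (tension)
  F[5-6] = -609.2011 N (compression)
  Rx@0 = -1444.7900 N
  Ry@0 = +369.5920 N
  Ry@6 = +565.7180 N

-160.569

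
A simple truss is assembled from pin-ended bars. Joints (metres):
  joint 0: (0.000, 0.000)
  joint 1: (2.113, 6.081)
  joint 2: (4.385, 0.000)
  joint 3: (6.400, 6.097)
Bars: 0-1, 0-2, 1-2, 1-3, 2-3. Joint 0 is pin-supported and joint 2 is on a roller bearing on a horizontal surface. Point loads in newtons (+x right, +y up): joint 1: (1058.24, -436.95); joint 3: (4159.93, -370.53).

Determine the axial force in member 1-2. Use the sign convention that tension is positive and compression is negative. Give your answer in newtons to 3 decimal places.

N=4 nodes, M=5 members, R=3 reactions → 2N=8, M+R=8
member 0 (0-1): L=6.4376, (cx,cy)=(0.3282,0.9446)
member 1 (0-2): L=4.3850, (cx,cy)=(1.0000,0.0000)
member 2 (1-2): L=6.4916, (cx,cy)=(0.3500,-0.9368)
member 3 (1-3): L=4.2870, (cx,cy)=(1.0000,0.0037)
member 4 (2-3): L=6.4213, (cx,cy)=(0.3138,0.9495)
solve A·x = −loads:
  F[0-1] = +7617.4786 N (tension)
  F[0-2] = +2717.9201 N (tension)
  F[1-2] = -8130.6559 N (compression)
  F[1-3] = +4287.7052 N (tension)
  F[2-3] = -407.0949 N (compression)
  Rx@0 = -5218.1700 N
  Ry@0 = -7195.4660 N
  Ry@2 = +8002.9460 N

-8130.656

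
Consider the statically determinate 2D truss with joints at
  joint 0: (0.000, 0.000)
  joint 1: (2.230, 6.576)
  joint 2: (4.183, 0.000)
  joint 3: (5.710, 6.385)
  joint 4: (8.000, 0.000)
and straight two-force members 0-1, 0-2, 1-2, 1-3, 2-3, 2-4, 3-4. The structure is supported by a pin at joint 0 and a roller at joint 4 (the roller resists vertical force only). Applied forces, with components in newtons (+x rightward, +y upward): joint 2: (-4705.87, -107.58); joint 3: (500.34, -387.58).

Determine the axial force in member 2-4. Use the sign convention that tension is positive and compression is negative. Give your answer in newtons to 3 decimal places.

N=5 nodes, M=7 members, R=3 reactions → 2N=10, M+R=10
member 0 (0-1): L=6.9438, (cx,cy)=(0.3211,0.9470)
member 1 (0-2): L=4.1830, (cx,cy)=(1.0000,0.0000)
member 2 (1-2): L=6.8599, (cx,cy)=(0.2847,-0.9586)
member 3 (1-3): L=3.4852, (cx,cy)=(0.9985,-0.0548)
member 4 (2-3): L=6.5651, (cx,cy)=(0.2326,0.9726)
member 5 (2-4): L=3.8170, (cx,cy)=(1.0000,0.0000)
member 6 (3-4): L=6.7832, (cx,cy)=(0.3376,-0.9413)
solve A·x = −loads:
  F[0-1] = +250.3197 N (tension)
  F[0-2] = -4285.9199 N (compression)
  F[1-2] = -256.0704 N (compression)
  F[1-3] = +153.5235 N (tension)
  F[2-3] = +363.0095 N (tension)
  F[2-4] = +262.6130 N (tension)
  F[3-4] = -777.8892 N (compression)
  Rx@0 = +4205.5300 N
  Ry@0 = -237.0600 N
  Ry@4 = +732.2200 N

262.613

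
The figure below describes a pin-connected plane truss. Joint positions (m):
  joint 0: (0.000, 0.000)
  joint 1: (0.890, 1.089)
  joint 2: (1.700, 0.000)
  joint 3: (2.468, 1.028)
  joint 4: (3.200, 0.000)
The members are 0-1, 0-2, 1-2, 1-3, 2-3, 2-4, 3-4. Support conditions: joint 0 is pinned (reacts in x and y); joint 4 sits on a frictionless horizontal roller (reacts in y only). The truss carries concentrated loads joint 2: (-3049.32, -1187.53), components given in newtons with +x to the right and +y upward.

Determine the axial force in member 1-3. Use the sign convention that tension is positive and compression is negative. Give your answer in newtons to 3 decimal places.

-895.368

N=5 nodes, M=7 members, R=3 reactions → 2N=10, M+R=10
member 0 (0-1): L=1.4064, (cx,cy)=(0.6328,0.7743)
member 1 (0-2): L=1.7000, (cx,cy)=(1.0000,0.0000)
member 2 (1-2): L=1.3572, (cx,cy)=(0.5968,-0.8024)
member 3 (1-3): L=1.5792, (cx,cy)=(0.9993,-0.0386)
member 4 (2-3): L=1.2832, (cx,cy)=(0.5985,0.8011)
member 5 (2-4): L=1.5000, (cx,cy)=(1.0000,0.0000)
member 6 (3-4): L=1.2620, (cx,cy)=(0.5800,-0.8146)
solve A·x = −loads:
  F[0-1] = -718.9082 N (compression)
  F[0-2] = -2594.3864 N (compression)
  F[1-2] = +736.8578 N (tension)
  F[1-3] = -895.3676 N (compression)
  F[2-3] = +744.3189 N (tension)
  F[2-4] = +449.2225 N (tension)
  F[3-4] = -774.4705 N (compression)
  Rx@0 = +3049.3200 N
  Ry@0 = +556.6547 N
  Ry@4 = +630.8753 N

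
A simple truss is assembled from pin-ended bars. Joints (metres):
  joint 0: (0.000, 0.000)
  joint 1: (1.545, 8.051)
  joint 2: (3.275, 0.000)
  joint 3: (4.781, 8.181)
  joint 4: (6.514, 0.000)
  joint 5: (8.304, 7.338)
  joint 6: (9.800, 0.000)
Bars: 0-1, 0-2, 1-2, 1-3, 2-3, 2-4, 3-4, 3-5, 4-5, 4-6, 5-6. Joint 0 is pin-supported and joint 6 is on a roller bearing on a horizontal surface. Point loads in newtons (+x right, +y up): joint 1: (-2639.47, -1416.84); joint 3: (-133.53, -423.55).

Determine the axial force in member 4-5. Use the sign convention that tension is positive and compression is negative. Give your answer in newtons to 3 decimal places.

N=7 nodes, M=11 members, R=3 reactions → 2N=14, M+R=14
member 0 (0-1): L=8.1979, (cx,cy)=(0.1885,0.9821)
member 1 (0-2): L=3.2750, (cx,cy)=(1.0000,0.0000)
member 2 (1-2): L=8.2348, (cx,cy)=(0.2101,-0.9777)
member 3 (1-3): L=3.2386, (cx,cy)=(0.9992,0.0401)
member 4 (2-3): L=8.3185, (cx,cy)=(0.1810,0.9835)
member 5 (2-4): L=3.2390, (cx,cy)=(1.0000,0.0000)
member 6 (3-4): L=8.3625, (cx,cy)=(0.2072,-0.9783)
member 7 (3-5): L=3.6225, (cx,cy)=(0.9725,-0.2327)
member 8 (4-5): L=7.5532, (cx,cy)=(0.2370,0.9715)
member 9 (4-6): L=3.2860, (cx,cy)=(1.0000,0.0000)
member 10 (5-6): L=7.4889, (cx,cy)=(0.1998,-0.9798)
solve A·x = −loads:
  F[0-1] = -3757.5996 N (compression)
  F[0-2] = -2064.8322 N (compression)
  F[1-2] = +2384.0952 N (tension)
  F[1-3] = +1431.5941 N (tension)
  F[2-3] = -2370.0546 N (compression)
  F[2-4] = -1134.8883 N (compression)
  F[3-4] = +1699.4801 N (tension)
  F[3-5] = +804.7944 N (tension)
  F[4-5] = -1711.3379 N (compression)
  F[4-6] = -377.1344 N (compression)
  F[5-6] = +1887.9265 N (tension)
  Rx@0 = +2773.0000 N
  Ry@0 = +3690.2646 N
  Ry@6 = -1849.8746 N

-1711.338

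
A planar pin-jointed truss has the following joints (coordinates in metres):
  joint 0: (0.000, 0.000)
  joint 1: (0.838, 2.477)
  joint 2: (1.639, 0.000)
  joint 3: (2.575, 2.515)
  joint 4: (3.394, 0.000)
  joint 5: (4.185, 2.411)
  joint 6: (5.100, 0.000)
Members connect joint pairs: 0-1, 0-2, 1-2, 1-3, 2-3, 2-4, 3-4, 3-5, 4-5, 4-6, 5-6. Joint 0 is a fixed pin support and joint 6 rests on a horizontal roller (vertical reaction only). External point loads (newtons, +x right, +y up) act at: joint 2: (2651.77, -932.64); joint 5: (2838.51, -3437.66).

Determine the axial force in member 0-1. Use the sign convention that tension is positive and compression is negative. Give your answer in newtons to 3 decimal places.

97.355

N=7 nodes, M=11 members, R=3 reactions → 2N=14, M+R=14
member 0 (0-1): L=2.6149, (cx,cy)=(0.3205,0.9473)
member 1 (0-2): L=1.6390, (cx,cy)=(1.0000,0.0000)
member 2 (1-2): L=2.6033, (cx,cy)=(0.3077,-0.9515)
member 3 (1-3): L=1.7374, (cx,cy)=(0.9998,0.0219)
member 4 (2-3): L=2.6835, (cx,cy)=(0.3488,0.9372)
member 5 (2-4): L=1.7550, (cx,cy)=(1.0000,0.0000)
member 6 (3-4): L=2.6450, (cx,cy)=(0.3096,-0.9509)
member 7 (3-5): L=1.6134, (cx,cy)=(0.9979,-0.0645)
member 8 (4-5): L=2.5374, (cx,cy)=(0.3117,0.9502)
member 9 (4-6): L=1.7060, (cx,cy)=(1.0000,0.0000)
member 10 (5-6): L=2.5788, (cx,cy)=(0.3548,-0.9349)
solve A·x = −loads:
  F[0-1] = +97.3545 N (tension)
  F[0-2] = +5459.0808 N (tension)
  F[1-2] = -95.5287 N (compression)
  F[1-3] = +60.6066 N (tension)
  F[2-3] = +1092.1204 N (tension)
  F[2-4] = +2396.9922 N (tension)
  F[3-4] = -1131.6308 N (compression)
  F[3-5] = +793.5684 N (tension)
  F[4-5] = +1132.4443 N (tension)
  F[4-6] = +1693.5735 N (tension)
  F[5-6] = -4773.0782 N (compression)
  Rx@0 = -5490.2800 N
  Ry@0 = -92.2199 N
  Ry@6 = +4462.5199 N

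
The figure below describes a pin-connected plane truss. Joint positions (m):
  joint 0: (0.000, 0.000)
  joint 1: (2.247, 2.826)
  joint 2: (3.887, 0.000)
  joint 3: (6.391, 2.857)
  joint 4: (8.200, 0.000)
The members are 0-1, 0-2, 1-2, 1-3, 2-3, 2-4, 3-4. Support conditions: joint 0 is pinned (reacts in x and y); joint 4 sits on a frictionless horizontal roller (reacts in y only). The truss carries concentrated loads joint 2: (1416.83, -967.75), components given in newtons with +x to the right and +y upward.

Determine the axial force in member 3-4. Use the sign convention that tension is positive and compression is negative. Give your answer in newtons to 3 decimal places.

-542.963

N=5 nodes, M=7 members, R=3 reactions → 2N=10, M+R=10
member 0 (0-1): L=3.6104, (cx,cy)=(0.6224,0.7827)
member 1 (0-2): L=3.8870, (cx,cy)=(1.0000,0.0000)
member 2 (1-2): L=3.2674, (cx,cy)=(0.5019,-0.8649)
member 3 (1-3): L=4.1441, (cx,cy)=(1.0000,0.0075)
member 4 (2-3): L=3.7990, (cx,cy)=(0.6591,0.7520)
member 5 (2-4): L=4.3130, (cx,cy)=(1.0000,0.0000)
member 6 (3-4): L=3.3816, (cx,cy)=(0.5350,-0.8449)
solve A·x = −loads:
  F[0-1] = -650.3047 N (compression)
  F[0-2] = +1821.5547 N (tension)
  F[1-2] = +582.4869 N (tension)
  F[1-3] = -697.1111 N (compression)
  F[2-3] = +616.9258 N (tension)
  F[2-4] = +290.4639 N (tension)
  F[3-4] = -542.9632 N (compression)
  Rx@0 = -1416.8300 N
  Ry@0 = +509.0129 N
  Ry@4 = +458.7371 N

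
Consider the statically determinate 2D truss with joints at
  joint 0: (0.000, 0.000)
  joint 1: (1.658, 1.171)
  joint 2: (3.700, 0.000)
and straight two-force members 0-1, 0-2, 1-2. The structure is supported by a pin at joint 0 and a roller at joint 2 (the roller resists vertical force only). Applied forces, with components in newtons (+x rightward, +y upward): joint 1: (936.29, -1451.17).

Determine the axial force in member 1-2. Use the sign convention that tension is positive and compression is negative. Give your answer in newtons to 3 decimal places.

-1902.855

N=3 nodes, M=3 members, R=3 reactions → 2N=6, M+R=6
member 0 (0-1): L=2.0298, (cx,cy)=(0.8168,0.5769)
member 1 (0-2): L=3.7000, (cx,cy)=(1.0000,0.0000)
member 2 (1-2): L=2.3539, (cx,cy)=(0.8675,-0.4975)
solve A·x = −loads:
  F[0-1] = -874.6219 N (compression)
  F[0-2] = +1650.6966 N (tension)
  F[1-2] = -1902.8554 N (compression)
  Rx@0 = -936.2900 N
  Ry@0 = +504.5658 N
  Ry@2 = +946.6042 N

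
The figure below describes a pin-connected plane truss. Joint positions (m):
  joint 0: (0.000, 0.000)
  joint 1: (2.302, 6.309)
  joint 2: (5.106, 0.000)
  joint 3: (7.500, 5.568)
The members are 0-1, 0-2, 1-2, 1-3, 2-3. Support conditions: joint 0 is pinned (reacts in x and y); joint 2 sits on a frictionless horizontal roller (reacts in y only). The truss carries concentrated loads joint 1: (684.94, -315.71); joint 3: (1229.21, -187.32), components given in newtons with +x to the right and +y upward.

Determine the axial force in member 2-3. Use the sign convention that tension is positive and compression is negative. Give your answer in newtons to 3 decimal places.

-12.400

N=4 nodes, M=5 members, R=3 reactions → 2N=8, M+R=8
member 0 (0-1): L=6.7159, (cx,cy)=(0.3428,0.9394)
member 1 (0-2): L=5.1060, (cx,cy)=(1.0000,0.0000)
member 2 (1-2): L=6.9040, (cx,cy)=(0.4061,-0.9138)
member 3 (1-3): L=5.2506, (cx,cy)=(0.9900,-0.1411)
member 4 (2-3): L=6.0608, (cx,cy)=(0.3950,0.9187)
solve A·x = −loads:
  F[0-1] = +2236.7004 N (tension)
  F[0-2] = +1147.4739 N (tension)
  F[1-2] = -2837.3868 N (compression)
  F[1-3] = +1246.5847 N (tension)
  F[2-3] = -12.4003 N (compression)
  Rx@0 = -1914.1500 N
  Ry@0 = -2101.1988 N
  Ry@2 = +2604.2288 N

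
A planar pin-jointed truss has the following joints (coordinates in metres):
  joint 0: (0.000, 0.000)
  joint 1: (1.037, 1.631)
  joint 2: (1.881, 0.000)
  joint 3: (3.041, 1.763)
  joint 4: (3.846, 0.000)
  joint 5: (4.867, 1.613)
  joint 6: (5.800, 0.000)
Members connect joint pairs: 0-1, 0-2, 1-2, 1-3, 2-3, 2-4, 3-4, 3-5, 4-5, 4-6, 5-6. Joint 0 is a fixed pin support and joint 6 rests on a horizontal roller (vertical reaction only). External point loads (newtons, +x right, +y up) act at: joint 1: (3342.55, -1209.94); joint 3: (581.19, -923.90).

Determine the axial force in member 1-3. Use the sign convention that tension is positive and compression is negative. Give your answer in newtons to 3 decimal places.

N=7 nodes, M=11 members, R=3 reactions → 2N=14, M+R=14
member 0 (0-1): L=1.9328, (cx,cy)=(0.5365,0.8439)
member 1 (0-2): L=1.8810, (cx,cy)=(1.0000,0.0000)
member 2 (1-2): L=1.8364, (cx,cy)=(0.4596,-0.8881)
member 3 (1-3): L=2.0083, (cx,cy)=(0.9978,0.0657)
member 4 (2-3): L=2.1104, (cx,cy)=(0.5497,0.8354)
member 5 (2-4): L=1.9650, (cx,cy)=(1.0000,0.0000)
member 6 (3-4): L=1.9381, (cx,cy)=(0.4154,-0.9097)
member 7 (3-5): L=1.8322, (cx,cy)=(0.9966,-0.0819)
member 8 (4-5): L=1.9090, (cx,cy)=(0.5348,0.8450)
member 9 (4-6): L=1.9540, (cx,cy)=(1.0000,0.0000)
member 10 (5-6): L=1.8634, (cx,cy)=(0.5007,-0.8656)
solve A·x = −loads:
  F[0-1] = -375.0450 N (compression)
  F[0-2] = +4124.9669 N (tension)
  F[1-2] = -1226.9869 N (compression)
  F[1-3] = -2986.3283 N (compression)
  F[2-3] = +1304.4566 N (tension)
  F[2-4] = +2844.0534 N (tension)
  F[3-4] = -1808.8526 N (compression)
  F[3-5] = -2099.7823 N (compression)
  F[4-5] = +1947.3715 N (tension)
  F[4-6] = +1051.2007 N (tension)
  F[5-6] = -2099.4715 N (compression)
  Rx@0 = -3923.7400 N
  Ry@0 = +316.4909 N
  Ry@6 = +1817.3491 N

-2986.328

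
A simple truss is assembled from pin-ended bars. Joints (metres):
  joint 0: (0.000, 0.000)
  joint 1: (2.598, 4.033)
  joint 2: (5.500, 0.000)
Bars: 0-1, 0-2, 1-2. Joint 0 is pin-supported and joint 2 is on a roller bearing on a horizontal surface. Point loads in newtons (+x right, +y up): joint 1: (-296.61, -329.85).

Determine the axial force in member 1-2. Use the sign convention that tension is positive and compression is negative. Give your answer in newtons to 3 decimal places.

75.997

N=3 nodes, M=3 members, R=3 reactions → 2N=6, M+R=6
member 0 (0-1): L=4.7974, (cx,cy)=(0.5415,0.8407)
member 1 (0-2): L=5.5000, (cx,cy)=(1.0000,0.0000)
member 2 (1-2): L=4.9686, (cx,cy)=(0.5841,-0.8117)
solve A·x = −loads:
  F[0-1] = -465.7438 N (compression)
  F[0-2] = -44.3876 N (compression)
  F[1-2] = +75.9969 N (tension)
  Rx@0 = +296.6100 N
  Ry@0 = +391.5369 N
  Ry@2 = -61.6869 N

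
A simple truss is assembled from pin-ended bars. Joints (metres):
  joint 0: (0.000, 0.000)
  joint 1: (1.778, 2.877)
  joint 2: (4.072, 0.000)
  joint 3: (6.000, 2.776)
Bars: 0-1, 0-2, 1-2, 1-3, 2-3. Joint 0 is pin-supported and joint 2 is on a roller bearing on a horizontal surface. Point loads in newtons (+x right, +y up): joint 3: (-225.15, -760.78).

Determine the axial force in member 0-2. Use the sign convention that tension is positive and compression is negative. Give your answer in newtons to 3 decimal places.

-352.905

N=4 nodes, M=5 members, R=3 reactions → 2N=8, M+R=8
member 0 (0-1): L=3.3821, (cx,cy)=(0.5257,0.8507)
member 1 (0-2): L=4.0720, (cx,cy)=(1.0000,0.0000)
member 2 (1-2): L=3.6796, (cx,cy)=(0.6234,-0.7819)
member 3 (1-3): L=4.2232, (cx,cy)=(0.9997,-0.0239)
member 4 (2-3): L=3.3798, (cx,cy)=(0.5704,0.8213)
solve A·x = −loads:
  F[0-1] = +243.0118 N (tension)
  F[0-2] = -352.9045 N (compression)
  F[1-2] = -273.5171 N (compression)
  F[1-3] = +298.3600 N (tension)
  F[2-3] = -917.5802 N (compression)
  Rx@0 = +225.1500 N
  Ry@0 = -206.7209 N
  Ry@2 = +967.5009 N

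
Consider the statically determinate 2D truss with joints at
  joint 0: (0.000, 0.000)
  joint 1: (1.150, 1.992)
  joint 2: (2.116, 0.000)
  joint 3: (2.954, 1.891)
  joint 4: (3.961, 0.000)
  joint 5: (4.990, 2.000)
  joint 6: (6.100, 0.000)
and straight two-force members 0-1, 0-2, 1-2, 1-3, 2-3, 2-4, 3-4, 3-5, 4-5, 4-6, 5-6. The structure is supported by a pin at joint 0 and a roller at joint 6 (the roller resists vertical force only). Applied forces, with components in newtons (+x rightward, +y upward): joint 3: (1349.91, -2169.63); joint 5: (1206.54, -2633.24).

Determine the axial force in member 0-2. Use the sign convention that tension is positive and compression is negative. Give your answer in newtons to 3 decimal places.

3009.098

N=7 nodes, M=11 members, R=3 reactions → 2N=14, M+R=14
member 0 (0-1): L=2.3001, (cx,cy)=(0.5000,0.8660)
member 1 (0-2): L=2.1160, (cx,cy)=(1.0000,0.0000)
member 2 (1-2): L=2.2139, (cx,cy)=(0.4363,-0.8998)
member 3 (1-3): L=1.8068, (cx,cy)=(0.9984,-0.0559)
member 4 (2-3): L=2.0684, (cx,cy)=(0.4052,0.9142)
member 5 (2-4): L=1.8450, (cx,cy)=(1.0000,0.0000)
member 6 (3-4): L=2.1424, (cx,cy)=(0.4700,-0.8826)
member 7 (3-5): L=2.0389, (cx,cy)=(0.9986,0.0535)
member 8 (4-5): L=2.2492, (cx,cy)=(0.4575,0.8892)
member 9 (4-6): L=2.1390, (cx,cy)=(1.0000,0.0000)
member 10 (5-6): L=2.2874, (cx,cy)=(0.4853,-0.8744)
solve A·x = −loads:
  F[0-1] = -905.3434 N (compression)
  F[0-2] = +3009.0976 N (tension)
  F[1-2] = +924.6635 N (tension)
  F[1-3] = -857.4560 N (compression)
  F[2-3] = -910.0309 N (compression)
  F[2-4] = +3781.2655 N (tension)
  F[3-4] = -1678.1054 N (compression)
  F[3-5] = -1788.5216 N (compression)
  F[4-5] = +1665.7248 N (tension)
  F[4-6] = +2230.4371 N (tension)
  F[5-6] = -4596.2646 N (compression)
  Rx@0 = -2556.4500 N
  Ry@0 = +784.0644 N
  Ry@6 = +4018.8056 N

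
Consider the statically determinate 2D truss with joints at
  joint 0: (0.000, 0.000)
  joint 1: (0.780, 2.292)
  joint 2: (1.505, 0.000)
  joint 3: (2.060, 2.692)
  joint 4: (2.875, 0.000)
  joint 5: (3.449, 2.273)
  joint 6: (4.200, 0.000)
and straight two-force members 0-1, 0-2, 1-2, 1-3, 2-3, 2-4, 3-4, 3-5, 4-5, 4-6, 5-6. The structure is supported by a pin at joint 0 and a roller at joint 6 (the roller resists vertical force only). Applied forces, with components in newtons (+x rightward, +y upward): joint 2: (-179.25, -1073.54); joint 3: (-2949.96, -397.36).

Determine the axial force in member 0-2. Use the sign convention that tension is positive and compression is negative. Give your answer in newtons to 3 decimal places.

N=7 nodes, M=11 members, R=3 reactions → 2N=14, M+R=14
member 0 (0-1): L=2.4211, (cx,cy)=(0.3222,0.9467)
member 1 (0-2): L=1.5050, (cx,cy)=(1.0000,0.0000)
member 2 (1-2): L=2.4039, (cx,cy)=(0.3016,-0.9534)
member 3 (1-3): L=1.3410, (cx,cy)=(0.9545,0.2983)
member 4 (2-3): L=2.7486, (cx,cy)=(0.2019,0.9794)
member 5 (2-4): L=1.3700, (cx,cy)=(1.0000,0.0000)
member 6 (3-4): L=2.8127, (cx,cy)=(0.2898,-0.9571)
member 7 (3-5): L=1.4508, (cx,cy)=(0.9574,-0.2888)
member 8 (4-5): L=2.3444, (cx,cy)=(0.2448,0.9696)
member 9 (4-6): L=1.3250, (cx,cy)=(1.0000,0.0000)
member 10 (5-6): L=2.3939, (cx,cy)=(0.3137,-0.9495)
solve A·x = −loads:
  F[0-1] = -2938.7935 N (compression)
  F[0-2] = -2182.4210 N (compression)
  F[1-2] = +2373.0725 N (tension)
  F[1-3] = -1741.7674 N (compression)
  F[2-3] = -1214.0442 N (compression)
  F[2-4] = -1042.3383 N (compression)
  F[3-4] = +1146.1261 N (tension)
  F[3-5] = +741.8469 N (tension)
  F[4-5] = -1131.3928 N (compression)
  F[4-6] = -433.2220 N (compression)
  F[5-6] = +1380.9181 N (tension)
  Rx@0 = +3129.2100 N
  Ry@0 = +2782.1031 N
  Ry@6 = -1311.2031 N

-2182.421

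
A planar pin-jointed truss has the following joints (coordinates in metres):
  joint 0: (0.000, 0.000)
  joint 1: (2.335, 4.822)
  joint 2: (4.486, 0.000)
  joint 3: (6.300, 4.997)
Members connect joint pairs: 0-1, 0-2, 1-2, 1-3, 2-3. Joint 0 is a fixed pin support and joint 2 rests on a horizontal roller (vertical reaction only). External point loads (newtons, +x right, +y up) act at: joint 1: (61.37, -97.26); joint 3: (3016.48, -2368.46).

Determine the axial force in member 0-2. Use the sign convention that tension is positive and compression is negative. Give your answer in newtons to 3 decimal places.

977.633

N=4 nodes, M=5 members, R=3 reactions → 2N=8, M+R=8
member 0 (0-1): L=5.3576, (cx,cy)=(0.4358,0.9000)
member 1 (0-2): L=4.4860, (cx,cy)=(1.0000,0.0000)
member 2 (1-2): L=5.2800, (cx,cy)=(0.4074,-0.9133)
member 3 (1-3): L=3.9689, (cx,cy)=(0.9990,0.0441)
member 4 (2-3): L=5.3161, (cx,cy)=(0.3412,0.9400)
solve A·x = −loads:
  F[0-1] = +4818.8988 N (tension)
  F[0-2] = +977.6330 N (tension)
  F[1-2] = -4665.2197 N (compression)
  F[1-3] = +3943.2261 N (tension)
  F[2-3] = -2704.6636 N (compression)
  Rx@0 = -3077.8500 N
  Ry@0 = -4337.1504 N
  Ry@2 = +6802.8704 N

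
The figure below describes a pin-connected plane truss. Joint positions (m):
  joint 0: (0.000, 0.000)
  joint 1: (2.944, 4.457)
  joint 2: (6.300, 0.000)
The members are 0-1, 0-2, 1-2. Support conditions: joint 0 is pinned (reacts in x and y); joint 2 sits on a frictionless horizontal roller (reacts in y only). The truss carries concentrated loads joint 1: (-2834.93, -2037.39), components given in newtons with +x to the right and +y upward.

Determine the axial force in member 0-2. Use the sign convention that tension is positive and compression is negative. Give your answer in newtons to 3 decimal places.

N=3 nodes, M=3 members, R=3 reactions → 2N=6, M+R=6
member 0 (0-1): L=5.3415, (cx,cy)=(0.5512,0.8344)
member 1 (0-2): L=6.3000, (cx,cy)=(1.0000,0.0000)
member 2 (1-2): L=5.5792, (cx,cy)=(0.6015,-0.7989)
solve A·x = −loads:
  F[0-1] = -3704.3363 N (compression)
  F[0-2] = -793.2756 N (compression)
  F[1-2] = +1318.7877 N (tension)
  Rx@0 = +2834.9300 N
  Ry@0 = +3090.9149 N
  Ry@2 = -1053.5249 N

-793.276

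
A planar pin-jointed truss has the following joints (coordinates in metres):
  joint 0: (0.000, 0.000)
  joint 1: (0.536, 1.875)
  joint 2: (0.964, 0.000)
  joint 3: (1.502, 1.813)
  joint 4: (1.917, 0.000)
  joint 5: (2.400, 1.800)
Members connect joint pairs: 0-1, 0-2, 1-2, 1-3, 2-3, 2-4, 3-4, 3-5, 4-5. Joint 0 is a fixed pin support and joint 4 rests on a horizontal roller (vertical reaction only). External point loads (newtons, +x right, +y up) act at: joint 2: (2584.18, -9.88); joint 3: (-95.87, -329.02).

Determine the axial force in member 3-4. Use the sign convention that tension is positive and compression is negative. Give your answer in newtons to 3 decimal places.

-176.543

N=6 nodes, M=9 members, R=3 reactions → 2N=12, M+R=12
member 0 (0-1): L=1.9501, (cx,cy)=(0.2749,0.9615)
member 1 (0-2): L=0.9640, (cx,cy)=(1.0000,0.0000)
member 2 (1-2): L=1.9232, (cx,cy)=(0.2225,-0.9749)
member 3 (1-3): L=0.9680, (cx,cy)=(0.9979,-0.0641)
member 4 (2-3): L=1.8911, (cx,cy)=(0.2845,0.9587)
member 5 (2-4): L=0.9530, (cx,cy)=(1.0000,0.0000)
member 6 (3-4): L=1.8599, (cx,cy)=(0.2231,-0.9748)
member 7 (3-5): L=0.8981, (cx,cy)=(0.9999,-0.0145)
member 8 (4-5): L=1.8637, (cx,cy)=(0.2592,0.9658)
solve A·x = −loads:
  F[0-1] = -173.4901 N (compression)
  F[0-2] = +2535.9949 N (tension)
  F[1-2] = +176.8287 N (tension)
  F[1-3] = -87.2159 N (compression)
  F[2-3] = -169.5188 N (compression)
  F[2-4] = +39.3922 N (tension)
  F[3-4] = -176.5428 N (compression)
  F[3-5] = -0.0000 N (compression)
  F[4-5] = +0.0000 N (tension)
  Rx@0 = -2488.3100 N
  Ry@0 = +166.8082 N
  Ry@4 = +172.0918 N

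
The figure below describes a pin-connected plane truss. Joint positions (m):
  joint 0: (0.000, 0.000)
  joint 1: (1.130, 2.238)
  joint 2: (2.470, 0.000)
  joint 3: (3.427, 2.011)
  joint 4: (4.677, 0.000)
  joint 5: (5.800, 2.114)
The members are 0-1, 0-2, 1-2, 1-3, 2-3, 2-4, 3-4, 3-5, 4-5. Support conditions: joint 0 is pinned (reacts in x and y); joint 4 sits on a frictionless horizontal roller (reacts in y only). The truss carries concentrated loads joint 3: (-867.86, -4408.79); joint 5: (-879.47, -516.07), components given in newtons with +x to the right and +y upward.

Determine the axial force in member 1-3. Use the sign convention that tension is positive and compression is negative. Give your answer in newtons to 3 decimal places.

N=6 nodes, M=9 members, R=3 reactions → 2N=12, M+R=12
member 0 (0-1): L=2.5071, (cx,cy)=(0.4507,0.8927)
member 1 (0-2): L=2.4700, (cx,cy)=(1.0000,0.0000)
member 2 (1-2): L=2.6085, (cx,cy)=(0.5137,-0.8580)
member 3 (1-3): L=2.3082, (cx,cy)=(0.9952,-0.0983)
member 4 (2-3): L=2.2271, (cx,cy)=(0.4297,0.9030)
member 5 (2-4): L=2.2070, (cx,cy)=(1.0000,0.0000)
member 6 (3-4): L=2.3678, (cx,cy)=(0.5279,-0.8493)
member 7 (3-5): L=2.3752, (cx,cy)=(0.9991,0.0434)
member 8 (4-5): L=2.3938, (cx,cy)=(0.4691,0.8831)
solve A·x = −loads:
  F[0-1] = -2044.5308 N (compression)
  F[0-2] = -825.8187 N (compression)
  F[1-2] = +2373.8246 N (tension)
  F[1-3] = -2151.3890 N (compression)
  F[2-3] = -2255.5176 N (compression)
  F[2-4] = +1362.8415 N (tension)
  F[3-4] = -3073.8260 N (compression)
  F[3-5] = -620.1932 N (compression)
  F[4-5] = -553.9137 N (compression)
  Rx@0 = +1747.3300 N
  Ry@0 = +1825.0817 N
  Ry@4 = +3099.7783 N

-2151.389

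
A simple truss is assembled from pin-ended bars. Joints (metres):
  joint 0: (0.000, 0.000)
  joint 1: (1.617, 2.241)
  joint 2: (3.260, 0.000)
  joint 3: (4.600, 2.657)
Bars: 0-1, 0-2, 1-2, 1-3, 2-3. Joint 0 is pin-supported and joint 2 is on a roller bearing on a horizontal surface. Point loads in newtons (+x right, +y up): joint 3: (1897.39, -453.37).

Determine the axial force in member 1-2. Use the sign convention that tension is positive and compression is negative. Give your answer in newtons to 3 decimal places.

-1753.144

N=4 nodes, M=5 members, R=3 reactions → 2N=8, M+R=8
member 0 (0-1): L=2.7635, (cx,cy)=(0.5851,0.8109)
member 1 (0-2): L=3.2600, (cx,cy)=(1.0000,0.0000)
member 2 (1-2): L=2.7788, (cx,cy)=(0.5913,-0.8065)
member 3 (1-3): L=3.0119, (cx,cy)=(0.9904,0.1381)
member 4 (2-3): L=2.9758, (cx,cy)=(0.4503,0.8929)
solve A·x = −loads:
  F[0-1] = +2136.7702 N (tension)
  F[0-2] = +647.0936 N (tension)
  F[1-2] = -1753.1442 N (compression)
  F[1-3] = +2309.0089 N (tension)
  F[2-3] = -864.9476 N (compression)
  Rx@0 = -1897.3900 N
  Ry@0 = -1732.7856 N
  Ry@2 = +2186.1556 N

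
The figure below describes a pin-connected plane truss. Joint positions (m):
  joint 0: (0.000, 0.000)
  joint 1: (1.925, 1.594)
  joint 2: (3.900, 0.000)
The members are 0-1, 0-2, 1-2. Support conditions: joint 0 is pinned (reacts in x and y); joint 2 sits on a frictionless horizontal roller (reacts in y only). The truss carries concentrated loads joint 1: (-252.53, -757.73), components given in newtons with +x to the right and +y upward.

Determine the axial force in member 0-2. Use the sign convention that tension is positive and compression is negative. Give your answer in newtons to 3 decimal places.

N=3 nodes, M=3 members, R=3 reactions → 2N=6, M+R=6
member 0 (0-1): L=2.4993, (cx,cy)=(0.7702,0.6378)
member 1 (0-2): L=3.9000, (cx,cy)=(1.0000,0.0000)
member 2 (1-2): L=2.5380, (cx,cy)=(0.7782,-0.6281)
solve A·x = −loads:
  F[0-1] = -763.4848 N (compression)
  F[0-2] = +335.5198 N (tension)
  F[1-2] = -431.1648 N (compression)
  Rx@0 = +252.5300 N
  Ry@0 = +486.9358 N
  Ry@2 = +270.7942 N

335.520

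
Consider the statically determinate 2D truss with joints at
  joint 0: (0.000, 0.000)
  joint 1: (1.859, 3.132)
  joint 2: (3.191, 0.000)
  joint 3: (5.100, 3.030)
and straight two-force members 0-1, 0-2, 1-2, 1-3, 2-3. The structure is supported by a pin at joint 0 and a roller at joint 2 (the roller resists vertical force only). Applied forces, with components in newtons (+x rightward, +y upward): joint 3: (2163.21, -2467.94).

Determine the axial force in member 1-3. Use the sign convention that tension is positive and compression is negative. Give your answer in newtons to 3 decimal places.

N=4 nodes, M=5 members, R=3 reactions → 2N=8, M+R=8
member 0 (0-1): L=3.6422, (cx,cy)=(0.5104,0.8599)
member 1 (0-2): L=3.1910, (cx,cy)=(1.0000,0.0000)
member 2 (1-2): L=3.4035, (cx,cy)=(0.3914,-0.9202)
member 3 (1-3): L=3.2426, (cx,cy)=(0.9995,-0.0315)
member 4 (2-3): L=3.5812, (cx,cy)=(0.5331,0.8461)
solve A·x = −loads:
  F[0-1] = +4105.5658 N (tension)
  F[0-2] = +67.6805 N (tension)
  F[1-2] = -3961.2018 N (compression)
  F[1-3] = +3647.6088 N (tension)
  F[2-3] = -2781.3009 N (compression)
  Rx@0 = -2163.2100 N
  Ry@0 = -3530.4995 N
  Ry@2 = +5998.4395 N

3647.609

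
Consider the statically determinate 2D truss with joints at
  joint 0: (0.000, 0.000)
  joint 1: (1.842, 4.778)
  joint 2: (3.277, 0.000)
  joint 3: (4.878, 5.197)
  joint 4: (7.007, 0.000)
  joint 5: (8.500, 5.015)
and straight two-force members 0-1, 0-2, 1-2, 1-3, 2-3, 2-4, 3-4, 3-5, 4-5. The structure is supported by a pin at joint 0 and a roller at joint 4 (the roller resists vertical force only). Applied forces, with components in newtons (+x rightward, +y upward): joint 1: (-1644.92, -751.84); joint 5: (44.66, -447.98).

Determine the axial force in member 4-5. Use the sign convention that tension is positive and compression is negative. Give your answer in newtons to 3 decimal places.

N=6 nodes, M=9 members, R=3 reactions → 2N=12, M+R=12
member 0 (0-1): L=5.1208, (cx,cy)=(0.3597,0.9331)
member 1 (0-2): L=3.2770, (cx,cy)=(1.0000,0.0000)
member 2 (1-2): L=4.9888, (cx,cy)=(0.2876,-0.9577)
member 3 (1-3): L=3.0648, (cx,cy)=(0.9906,0.1367)
member 4 (2-3): L=5.4380, (cx,cy)=(0.2944,0.9557)
member 5 (2-4): L=3.7300, (cx,cy)=(1.0000,0.0000)
member 6 (3-4): L=5.6162, (cx,cy)=(0.3791,-0.9254)
member 7 (3-5): L=3.6266, (cx,cy)=(0.9987,-0.0502)
member 8 (4-5): L=5.2325, (cx,cy)=(0.2853,0.9584)
solve A·x = −loads:
  F[0-1] = -1659.5163 N (compression)
  F[0-2] = -1003.3124 N (compression)
  F[1-2] = +943.6452 N (tension)
  F[1-3] = +783.9008 N (tension)
  F[2-3] = -945.6776 N (compression)
  F[2-4] = -453.4644 N (compression)
  F[3-4] = +851.3208 N (tension)
  F[3-5] = +175.6241 N (tension)
  F[4-5] = -458.2147 N (compression)
  Rx@0 = +1600.2600 N
  Ry@0 = +1548.4340 N
  Ry@4 = -348.6140 N

-458.215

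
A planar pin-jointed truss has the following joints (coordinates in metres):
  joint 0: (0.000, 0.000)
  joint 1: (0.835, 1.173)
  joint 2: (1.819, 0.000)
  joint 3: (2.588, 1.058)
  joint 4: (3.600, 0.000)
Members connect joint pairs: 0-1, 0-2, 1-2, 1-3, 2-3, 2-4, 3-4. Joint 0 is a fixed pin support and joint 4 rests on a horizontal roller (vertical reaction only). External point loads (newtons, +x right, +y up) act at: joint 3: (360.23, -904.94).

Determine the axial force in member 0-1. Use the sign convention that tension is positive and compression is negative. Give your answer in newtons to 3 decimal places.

-182.308

N=5 nodes, M=7 members, R=3 reactions → 2N=10, M+R=10
member 0 (0-1): L=1.4398, (cx,cy)=(0.5799,0.8147)
member 1 (0-2): L=1.8190, (cx,cy)=(1.0000,0.0000)
member 2 (1-2): L=1.5311, (cx,cy)=(0.6427,-0.7661)
member 3 (1-3): L=1.7568, (cx,cy)=(0.9979,-0.0655)
member 4 (2-3): L=1.3079, (cx,cy)=(0.5879,0.8089)
member 5 (2-4): L=1.7810, (cx,cy)=(1.0000,0.0000)
member 6 (3-4): L=1.4641, (cx,cy)=(0.6912,-0.7226)
solve A·x = −loads:
  F[0-1] = -182.3081 N (compression)
  F[0-2] = +465.9547 N (tension)
  F[1-2] = +214.7289 N (tension)
  F[1-3] = -244.2520 N (compression)
  F[2-3] = -203.3747 N (compression)
  F[2-4] = +723.5311 N (tension)
  F[3-4] = -1046.7411 N (compression)
  Rx@0 = -360.2300 N
  Ry@0 = +148.5211 N
  Ry@4 = +756.4189 N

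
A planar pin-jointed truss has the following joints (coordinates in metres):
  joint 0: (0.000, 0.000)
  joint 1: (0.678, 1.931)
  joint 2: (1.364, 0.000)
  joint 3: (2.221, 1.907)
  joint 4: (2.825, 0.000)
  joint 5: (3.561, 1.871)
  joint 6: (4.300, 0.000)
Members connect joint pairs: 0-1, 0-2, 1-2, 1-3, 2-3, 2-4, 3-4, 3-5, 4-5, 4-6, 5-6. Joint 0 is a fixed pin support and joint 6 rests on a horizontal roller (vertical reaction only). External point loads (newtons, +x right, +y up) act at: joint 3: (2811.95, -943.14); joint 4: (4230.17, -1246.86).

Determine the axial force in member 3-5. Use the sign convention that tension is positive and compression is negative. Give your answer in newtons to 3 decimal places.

-1992.612

N=7 nodes, M=11 members, R=3 reactions → 2N=14, M+R=14
member 0 (0-1): L=2.0466, (cx,cy)=(0.3313,0.9435)
member 1 (0-2): L=1.3640, (cx,cy)=(1.0000,0.0000)
member 2 (1-2): L=2.0492, (cx,cy)=(0.3348,-0.9423)
member 3 (1-3): L=1.5432, (cx,cy)=(0.9999,-0.0156)
member 4 (2-3): L=2.0907, (cx,cy)=(0.4099,0.9121)
member 5 (2-4): L=1.4610, (cx,cy)=(1.0000,0.0000)
member 6 (3-4): L=2.0004, (cx,cy)=(0.3019,-0.9533)
member 7 (3-5): L=1.3405, (cx,cy)=(0.9996,-0.0269)
member 8 (4-5): L=2.0106, (cx,cy)=(0.3661,0.9306)
member 9 (4-6): L=1.4750, (cx,cy)=(1.0000,0.0000)
member 10 (5-6): L=2.0117, (cx,cy)=(0.3674,-0.9301)
solve A·x = −loads:
  F[0-1] = +385.1153 N (tension)
  F[0-2] = +6914.5366 N (tension)
  F[1-2] = -389.8769 N (compression)
  F[1-3] = +258.1295 N (tension)
  F[2-3] = +402.7754 N (tension)
  F[2-4] = +6618.9212 N (tension)
  F[3-4] = -1314.3407 N (compression)
  F[3-5] = -1992.6117 N (compression)
  F[4-5] = +2686.3165 N (tension)
  F[4-6] = +1008.5189 N (tension)
  F[5-6] = -2745.3230 N (compression)
  Rx@0 = -7042.1200 N
  Ry@0 = -363.3679 N
  Ry@6 = +2553.3679 N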